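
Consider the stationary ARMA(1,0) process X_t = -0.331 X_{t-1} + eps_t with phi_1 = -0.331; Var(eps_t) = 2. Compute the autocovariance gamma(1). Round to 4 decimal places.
\gamma(1) = -0.7435

Multiply the model equation by X_{t-k} and take expectations. With theta_0 = psi_0 = 1 and psi_j the MA(infinity) weights, this gives
  gamma(k) - sum_i phi_i gamma(k-i) = c_k,
  c_k = sigma^2 * sum_{j=k..q} theta_j psi_{j-k}   (c_k = 0 for k > q),
using gamma(-m) = gamma(m).
Pure AR (q = 0): c_0 = sigma^2 = 2, c_k = 0 for k >= 1.
Equations for k = 0 and k = 1 (AR order 1):
  gamma(0) = phi_1 gamma(1) + c_0
  gamma(1) = phi_1 gamma(0) + c_1
Substituting the second into the first: gamma(0) (1 - phi_1^2) = c_0 + phi_1 c_1, so
  gamma(0) = c_0 / (1 - phi_1^2) = 2 / (1 - (-0.331)^2) = 2 / 0.890439 = 2.246083.
  gamma(1) = phi_1 gamma(0) = (-0.331)(2.246083) = -0.743454.
Therefore gamma(1) = -0.7435 (to 4 decimal places).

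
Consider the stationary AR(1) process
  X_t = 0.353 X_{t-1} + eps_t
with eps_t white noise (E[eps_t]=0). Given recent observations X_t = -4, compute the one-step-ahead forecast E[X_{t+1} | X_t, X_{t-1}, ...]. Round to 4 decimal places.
E[X_{t+1} \mid \mathcal F_t] = -1.4120

For an AR(p) model X_t = c + sum_i phi_i X_{t-i} + eps_t, the
one-step-ahead conditional mean is
  E[X_{t+1} | X_t, ...] = c + sum_i phi_i X_{t+1-i}.
Substitute known values:
  E[X_{t+1} | ...] = (0.353) * (-4)
                   = -1.4120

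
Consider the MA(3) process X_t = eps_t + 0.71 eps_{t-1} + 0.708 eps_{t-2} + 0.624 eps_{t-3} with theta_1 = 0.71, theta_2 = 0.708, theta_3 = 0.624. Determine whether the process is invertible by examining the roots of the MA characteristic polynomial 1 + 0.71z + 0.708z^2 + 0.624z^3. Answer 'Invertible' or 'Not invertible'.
\text{Invertible}

The MA(q) characteristic polynomial is P(z) = 1 + 0.71z + 0.708z^2 + 0.624z^3.
Invertibility requires all roots to lie outside the unit circle, i.e. |z| > 1 for every root.
Degree 3: look for a simple real root z0 first, then factor out (1 - z/z0) and solve the remaining quadratic.
Testing z0 = -1.25: P(-1.25) = 1 + (0.71)(-1.25) + (0.708)(-1.25)^2 + (0.624)(-1.25)^3
  = 1 + (-0.8875) + (1.10625) + (-1.21875) = 0.  So z_0 = -1.25 is a root, |z_0| = 1.25.
Divide out the factor (1 + 0.8 z) = (1 - z/z0) (since 1/z0 = -0.8):
  P(z) = (1 + 0.8 z)(1 + (-0.09) z + (0.78) z^2)
  [check: z-coef -0.09 - (-0.8) = 0.71; z^2-coef 0.78 - (-0.8)(-0.09) = 0.708; z^3-coef -(-0.8)(0.78) = 0.624.]
Remaining roots from the quadratic factor 1 + (-0.09) z + (0.78) z^2:
  Set 1 + (-0.09) z + (0.78) z^2 = 0, i.e. a z^2 + b z + c = 0 with a = 0.78, b = -0.09, c = 1.
  Discriminant D = b^2 - 4ac = (-0.09)^2 - 4*(0.78)*1 = 0.0081 - (3.12) = -3.1119.
  D < 0, so the roots are the complex-conjugate pair z = (-b +/- i sqrt(-D)) / (2a) = 0.0577 +/- 1.1308i.
  For a conjugate pair |z|^2 = z * conj(z) = (product of roots) = c/a = 1/(0.78) = 1.282051, so |z| = sqrt(1.282051) = 1.1323 for both roots.
Moduli of all roots: 1.2500, 1.1323, 1.1323.
All moduli strictly greater than 1? Yes.
Verdict: Invertible.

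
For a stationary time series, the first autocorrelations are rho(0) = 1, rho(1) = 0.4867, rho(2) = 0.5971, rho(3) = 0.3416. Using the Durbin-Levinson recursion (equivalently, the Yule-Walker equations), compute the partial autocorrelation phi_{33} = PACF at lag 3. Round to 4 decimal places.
\phi_{33} = -0.0701

The PACF at lag k is phi_{kk}, the last component of the solution
to the Yule-Walker system G_k phi = r_k where
  (G_k)_{ij} = rho(|i - j|), (r_k)_i = rho(i), i,j = 1..k.
Equivalently, Durbin-Levinson gives phi_{kk} iteratively:
  phi_{11} = rho(1)
  phi_{kk} = [rho(k) - sum_{j=1..k-1} phi_{k-1,j} rho(k-j)]
            / [1 - sum_{j=1..k-1} phi_{k-1,j} rho(j)],
  phi_{k,j} = phi_{k-1,j} - phi_{kk} phi_{k-1,k-j},  j = 1..k-1.
Step k = 1:
  phi_11 = rho(1) = 0.4867.
Step k = 2:
  phi_22 = [rho(2) - phi_11 rho(1)] / [1 - phi_11 rho(1)] = [0.5971 - (0.4867)(0.4867)] / [1 - (0.4867)(0.4867)]
         = 0.36022311 / 0.76312311 = 0.472038.
  Update: phi_21 = phi_11 - phi_22 phi_11 = 0.4867 - (0.472038)(0.4867) = 0.256959.
Step k = 3:
  phi_33 = [rho(3) - phi_21 rho(2) - phi_22 rho(1)] / [1 - phi_21 rho(1) - phi_22 rho(2)]
    numerator   = 0.3416 - (0.256959)(0.5971) - (0.472038)(0.4867) = -0.04157118
    denominator = 1 - (0.256959)(0.4867) - (0.472038)(0.5971) = 0.59308411
  phi_33 = -0.04157118 / 0.59308411 = -0.0701.
Therefore phi_{33} = -0.0701.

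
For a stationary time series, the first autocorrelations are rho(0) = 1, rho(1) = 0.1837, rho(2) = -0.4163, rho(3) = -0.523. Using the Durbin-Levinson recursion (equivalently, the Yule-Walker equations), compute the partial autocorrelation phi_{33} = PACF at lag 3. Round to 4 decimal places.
\phi_{33} = -0.4300

The PACF at lag k is phi_{kk}, the last component of the solution
to the Yule-Walker system G_k phi = r_k where
  (G_k)_{ij} = rho(|i - j|), (r_k)_i = rho(i), i,j = 1..k.
Equivalently, Durbin-Levinson gives phi_{kk} iteratively:
  phi_{11} = rho(1)
  phi_{kk} = [rho(k) - sum_{j=1..k-1} phi_{k-1,j} rho(k-j)]
            / [1 - sum_{j=1..k-1} phi_{k-1,j} rho(j)],
  phi_{k,j} = phi_{k-1,j} - phi_{kk} phi_{k-1,k-j},  j = 1..k-1.
Step k = 1:
  phi_11 = rho(1) = 0.1837.
Step k = 2:
  phi_22 = [rho(2) - phi_11 rho(1)] / [1 - phi_11 rho(1)] = [-0.4163 - (0.1837)(0.1837)] / [1 - (0.1837)(0.1837)]
         = -0.45004569 / 0.96625431 = -0.465763.
  Update: phi_21 = phi_11 - phi_22 phi_11 = 0.1837 - (-0.465763)(0.1837) = 0.269261.
Step k = 3:
  phi_33 = [rho(3) - phi_21 rho(2) - phi_22 rho(1)] / [1 - phi_21 rho(1) - phi_22 rho(2)]
    numerator   = -0.523 - (0.269261)(-0.4163) - (-0.465763)(0.1837) = -0.32534607
    denominator = 1 - (0.269261)(0.1837) - (-0.465763)(-0.4163) = 0.75663959
  phi_33 = -0.32534607 / 0.75663959 = -0.43.
Therefore phi_{33} = -0.4300.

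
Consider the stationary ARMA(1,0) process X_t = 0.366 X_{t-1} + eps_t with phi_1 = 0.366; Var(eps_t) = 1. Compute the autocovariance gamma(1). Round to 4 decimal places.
\gamma(1) = 0.4226

Multiply the model equation by X_{t-k} and take expectations. With theta_0 = psi_0 = 1 and psi_j the MA(infinity) weights, this gives
  gamma(k) - sum_i phi_i gamma(k-i) = c_k,
  c_k = sigma^2 * sum_{j=k..q} theta_j psi_{j-k}   (c_k = 0 for k > q),
using gamma(-m) = gamma(m).
Pure AR (q = 0): c_0 = sigma^2 = 1, c_k = 0 for k >= 1.
Equations for k = 0 and k = 1 (AR order 1):
  gamma(0) = phi_1 gamma(1) + c_0
  gamma(1) = phi_1 gamma(0) + c_1
Substituting the second into the first: gamma(0) (1 - phi_1^2) = c_0 + phi_1 c_1, so
  gamma(0) = c_0 / (1 - phi_1^2) = 1 / (1 - (0.366)^2) = 1 / 0.866044 = 1.154676.
  gamma(1) = phi_1 gamma(0) = (0.366)(1.154676) = 0.422611.
Therefore gamma(1) = 0.4226 (to 4 decimal places).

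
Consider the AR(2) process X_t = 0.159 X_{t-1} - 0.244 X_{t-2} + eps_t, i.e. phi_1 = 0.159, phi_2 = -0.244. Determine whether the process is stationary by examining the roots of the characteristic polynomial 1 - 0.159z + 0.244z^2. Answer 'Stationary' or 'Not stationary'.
\text{Stationary}

The AR(p) characteristic polynomial is P(z) = 1 - 0.159z + 0.244z^2.
Stationarity requires all roots to lie outside the unit circle, i.e. |z| > 1 for every root.
Set 1 + (-0.159) z + (0.244) z^2 = 0, i.e. a z^2 + b z + c = 0 with a = 0.244, b = -0.159, c = 1.
Discriminant D = b^2 - 4ac = (-0.159)^2 - 4*(0.244)*1 = 0.025281 - (0.976) = -0.950719.
D < 0, so the roots are the complex-conjugate pair z = (-b +/- i sqrt(-D)) / (2a) = 0.3258 +/- 1.998i.
For a conjugate pair |z|^2 = z * conj(z) = (product of roots) = c/a = 1/(0.244) = 4.098361, so |z| = sqrt(4.098361) = 2.0244 for both roots.
Moduli of all roots: 2.0244, 2.0244.
All moduli strictly greater than 1? Yes.
Verdict: Stationary.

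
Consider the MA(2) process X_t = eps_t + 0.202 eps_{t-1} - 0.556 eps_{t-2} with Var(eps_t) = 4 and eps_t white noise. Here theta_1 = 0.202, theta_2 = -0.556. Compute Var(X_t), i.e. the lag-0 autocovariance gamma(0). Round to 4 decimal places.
\gamma(0) = 5.3998

For an MA(q) process X_t = eps_t + sum_i theta_i eps_{t-i} with
Var(eps_t) = sigma^2, the variance is
  gamma(0) = sigma^2 * (1 + sum_i theta_i^2).
  sum_i theta_i^2 = (0.202)^2 + (-0.556)^2 = 0.040804 + 0.309136 = 0.34994.
  gamma(0) = 4 * (1 + 0.34994) = 4 * 1.34994 = 5.39976, which rounds to 5.3998.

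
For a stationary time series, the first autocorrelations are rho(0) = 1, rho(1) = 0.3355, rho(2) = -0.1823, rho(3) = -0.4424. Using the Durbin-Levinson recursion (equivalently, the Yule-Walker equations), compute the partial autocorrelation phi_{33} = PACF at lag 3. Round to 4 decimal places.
\phi_{33} = -0.3160

The PACF at lag k is phi_{kk}, the last component of the solution
to the Yule-Walker system G_k phi = r_k where
  (G_k)_{ij} = rho(|i - j|), (r_k)_i = rho(i), i,j = 1..k.
Equivalently, Durbin-Levinson gives phi_{kk} iteratively:
  phi_{11} = rho(1)
  phi_{kk} = [rho(k) - sum_{j=1..k-1} phi_{k-1,j} rho(k-j)]
            / [1 - sum_{j=1..k-1} phi_{k-1,j} rho(j)],
  phi_{k,j} = phi_{k-1,j} - phi_{kk} phi_{k-1,k-j},  j = 1..k-1.
Step k = 1:
  phi_11 = rho(1) = 0.3355.
Step k = 2:
  phi_22 = [rho(2) - phi_11 rho(1)] / [1 - phi_11 rho(1)] = [-0.1823 - (0.3355)(0.3355)] / [1 - (0.3355)(0.3355)]
         = -0.29486025 / 0.88743975 = -0.332259.
  Update: phi_21 = phi_11 - phi_22 phi_11 = 0.3355 - (-0.332259)(0.3355) = 0.446973.
Step k = 3:
  phi_33 = [rho(3) - phi_21 rho(2) - phi_22 rho(1)] / [1 - phi_21 rho(1) - phi_22 rho(2)]
    numerator   = -0.4424 - (0.446973)(-0.1823) - (-0.332259)(0.3355) = -0.24944377
    denominator = 1 - (0.446973)(0.3355) - (-0.332259)(-0.1823) = 0.78946964
  phi_33 = -0.24944377 / 0.78946964 = -0.316.
Therefore phi_{33} = -0.3160.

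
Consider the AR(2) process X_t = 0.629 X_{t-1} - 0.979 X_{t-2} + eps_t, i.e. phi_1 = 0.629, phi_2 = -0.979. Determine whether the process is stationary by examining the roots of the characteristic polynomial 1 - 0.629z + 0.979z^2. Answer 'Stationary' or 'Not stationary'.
\text{Stationary}

The AR(p) characteristic polynomial is P(z) = 1 - 0.629z + 0.979z^2.
Stationarity requires all roots to lie outside the unit circle, i.e. |z| > 1 for every root.
Set 1 + (-0.629) z + (0.979) z^2 = 0, i.e. a z^2 + b z + c = 0 with a = 0.979, b = -0.629, c = 1.
Discriminant D = b^2 - 4ac = (-0.629)^2 - 4*(0.979)*1 = 0.395641 - (3.916) = -3.520359.
D < 0, so the roots are the complex-conjugate pair z = (-b +/- i sqrt(-D)) / (2a) = 0.3212 +/- 0.9583i.
For a conjugate pair |z|^2 = z * conj(z) = (product of roots) = c/a = 1/(0.979) = 1.02145, so |z| = sqrt(1.02145) = 1.0107 for both roots.
Moduli of all roots: 1.0107, 1.0107.
All moduli strictly greater than 1? Yes.
Verdict: Stationary.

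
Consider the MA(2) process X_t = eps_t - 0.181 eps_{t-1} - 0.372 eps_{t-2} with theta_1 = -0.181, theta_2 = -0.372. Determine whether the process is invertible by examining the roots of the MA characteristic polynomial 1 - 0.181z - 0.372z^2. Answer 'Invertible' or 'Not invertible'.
\text{Invertible}

The MA(q) characteristic polynomial is P(z) = 1 - 0.181z - 0.372z^2.
Invertibility requires all roots to lie outside the unit circle, i.e. |z| > 1 for every root.
Set 1 + (-0.181) z + (-0.372) z^2 = 0, i.e. a z^2 + b z + c = 0 with a = -0.372, b = -0.181, c = 1.
Discriminant D = b^2 - 4ac = (-0.181)^2 - 4*(-0.372)*1 = 0.032761 - (-1.488) = 1.520761.
D >= 0, so the roots are real: z = (-b +/- sqrt(D)) / (2a) = (0.181 +/- 1.233191) / (-0.744).
  z_1 = (0.181 + 1.233191) / (-0.744) = -1.9008,   |z_1| = 1.9008.
  z_2 = (0.181 - 1.233191) / (-0.744) = 1.4142,   |z_2| = 1.4142.
Moduli of all roots: 1.9008, 1.4142.
All moduli strictly greater than 1? Yes.
Verdict: Invertible.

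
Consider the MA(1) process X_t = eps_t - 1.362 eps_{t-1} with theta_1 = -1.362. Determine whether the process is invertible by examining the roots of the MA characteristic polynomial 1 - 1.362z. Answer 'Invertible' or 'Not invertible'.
\text{Not invertible}

The MA(q) characteristic polynomial is P(z) = 1 - 1.362z.
Invertibility requires all roots to lie outside the unit circle, i.e. |z| > 1 for every root.
This is linear in z: 1 + (-1.362) z = 0  =>  z = -1/(-1.362) = 0.734214,  |z| = 0.734214.
Moduli of all roots: 0.7342.
All moduli strictly greater than 1? No.
Verdict: Not invertible.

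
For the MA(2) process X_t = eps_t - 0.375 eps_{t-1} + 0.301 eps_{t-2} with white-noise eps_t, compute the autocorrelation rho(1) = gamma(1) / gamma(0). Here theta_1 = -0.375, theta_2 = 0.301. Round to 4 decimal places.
\rho(1) = -0.3963

For an MA(q) process with theta_0 = 1, the autocovariance is
  gamma(k) = sigma^2 * sum_{i=0..q-k} theta_i * theta_{i+k},
and rho(k) = gamma(k) / gamma(0). Sigma^2 cancels.
  numerator   = (1)*(-0.375) + (-0.375)*(0.301) = -0.487875.
  denominator = (1)^2 + (-0.375)^2 + (0.301)^2 = 1.231226.
  rho(1) = -0.487875 / 1.231226 = -0.3963.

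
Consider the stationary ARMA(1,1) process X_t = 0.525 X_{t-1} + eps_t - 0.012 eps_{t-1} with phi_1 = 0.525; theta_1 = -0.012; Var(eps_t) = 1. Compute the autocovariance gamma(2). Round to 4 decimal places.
\gamma(2) = 0.3695

Multiply the model equation by X_{t-k} and take expectations. With theta_0 = psi_0 = 1 and psi_j the MA(infinity) weights, this gives
  gamma(k) - sum_i phi_i gamma(k-i) = c_k,
  c_k = sigma^2 * sum_{j=k..q} theta_j psi_{j-k}   (c_k = 0 for k > q),
using gamma(-m) = gamma(m).
psi-weights needed (psi_j = theta_j + sum_i phi_i psi_{j-i}):
  psi_1 = theta_1 + phi_1 = -0.012 + (0.525) = 0.513
Right-hand sides:
  c_0 = sigma^2 (1 + theta_1 psi_1) = 1 * (1 + (-0.012)(0.513)) = 1 * 0.993844 = 0.993844
  c_1 = sigma^2 theta_1 = 1 * (-0.012) = -0.012
  c_2 = 0
Equations for k = 0 and k = 1 (AR order 1):
  gamma(0) = phi_1 gamma(1) + c_0
  gamma(1) = phi_1 gamma(0) + c_1
Substituting the second into the first: gamma(0) (1 - phi_1^2) = c_0 + phi_1 c_1, so
  gamma(0) = (c_0 + phi_1 c_1) / (1 - phi_1^2) = (0.993844 + (0.525)(-0.012)) / (1 - (0.525)^2) = 0.987544 / 0.724375 = 1.363305.
  gamma(1) = phi_1 gamma(0) + c_1 = (0.525)(1.363305) + (-0.012) = 0.703735.
For k = 2 (> q): gamma(2) = phi_1 gamma(1) = (0.525)(0.703735) = 0.369461.
Therefore gamma(2) = 0.3695 (to 4 decimal places).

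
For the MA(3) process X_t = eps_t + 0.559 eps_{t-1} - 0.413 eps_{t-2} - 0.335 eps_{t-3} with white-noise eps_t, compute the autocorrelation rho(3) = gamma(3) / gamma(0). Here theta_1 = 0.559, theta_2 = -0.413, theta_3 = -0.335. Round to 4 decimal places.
\rho(3) = -0.2100

For an MA(q) process with theta_0 = 1, the autocovariance is
  gamma(k) = sigma^2 * sum_{i=0..q-k} theta_i * theta_{i+k},
and rho(k) = gamma(k) / gamma(0). Sigma^2 cancels.
  numerator   = (1)*(-0.335) = -0.335.
  denominator = (1)^2 + (0.559)^2 + (-0.413)^2 + (-0.335)^2 = 1.595275.
  rho(3) = -0.335 / 1.595275 = -0.2100.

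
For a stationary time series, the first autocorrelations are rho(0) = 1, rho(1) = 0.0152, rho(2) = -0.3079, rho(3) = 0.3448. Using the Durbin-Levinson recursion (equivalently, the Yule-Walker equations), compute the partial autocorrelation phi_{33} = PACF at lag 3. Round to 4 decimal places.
\phi_{33} = 0.3930

The PACF at lag k is phi_{kk}, the last component of the solution
to the Yule-Walker system G_k phi = r_k where
  (G_k)_{ij} = rho(|i - j|), (r_k)_i = rho(i), i,j = 1..k.
Equivalently, Durbin-Levinson gives phi_{kk} iteratively:
  phi_{11} = rho(1)
  phi_{kk} = [rho(k) - sum_{j=1..k-1} phi_{k-1,j} rho(k-j)]
            / [1 - sum_{j=1..k-1} phi_{k-1,j} rho(j)],
  phi_{k,j} = phi_{k-1,j} - phi_{kk} phi_{k-1,k-j},  j = 1..k-1.
Step k = 1:
  phi_11 = rho(1) = 0.0152.
Step k = 2:
  phi_22 = [rho(2) - phi_11 rho(1)] / [1 - phi_11 rho(1)] = [-0.3079 - (0.0152)(0.0152)] / [1 - (0.0152)(0.0152)]
         = -0.30813104 / 0.99976896 = -0.308202.
  Update: phi_21 = phi_11 - phi_22 phi_11 = 0.0152 - (-0.308202)(0.0152) = 0.019885.
Step k = 3:
  phi_33 = [rho(3) - phi_21 rho(2) - phi_22 rho(1)] / [1 - phi_21 rho(1) - phi_22 rho(2)]
    numerator   = 0.3448 - (0.019885)(-0.3079) - (-0.308202)(0.0152) = 0.35560717
    denominator = 1 - (0.019885)(0.0152) - (-0.308202)(-0.3079) = 0.90480228
  phi_33 = 0.35560717 / 0.90480228 = 0.393.
Therefore phi_{33} = 0.3930.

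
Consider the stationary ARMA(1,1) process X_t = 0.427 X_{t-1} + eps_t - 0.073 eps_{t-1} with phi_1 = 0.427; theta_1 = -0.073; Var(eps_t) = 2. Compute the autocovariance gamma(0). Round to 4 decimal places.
\gamma(0) = 2.3065

Multiply the model equation by X_{t-k} and take expectations. With theta_0 = psi_0 = 1 and psi_j the MA(infinity) weights, this gives
  gamma(k) - sum_i phi_i gamma(k-i) = c_k,
  c_k = sigma^2 * sum_{j=k..q} theta_j psi_{j-k}   (c_k = 0 for k > q),
using gamma(-m) = gamma(m).
psi-weights needed (psi_j = theta_j + sum_i phi_i psi_{j-i}):
  psi_1 = theta_1 + phi_1 = -0.073 + (0.427) = 0.354
Right-hand sides:
  c_0 = sigma^2 (1 + theta_1 psi_1) = 2 * (1 + (-0.073)(0.354)) = 2 * 0.974158 = 1.948316
  c_1 = sigma^2 theta_1 = 2 * (-0.073) = -0.146
  c_2 = 0
Equations for k = 0 and k = 1 (AR order 1):
  gamma(0) = phi_1 gamma(1) + c_0
  gamma(1) = phi_1 gamma(0) + c_1
Substituting the second into the first: gamma(0) (1 - phi_1^2) = c_0 + phi_1 c_1, so
  gamma(0) = (c_0 + phi_1 c_1) / (1 - phi_1^2) = (1.948316 + (0.427)(-0.146)) / (1 - (0.427)^2) = 1.885974 / 0.817671 = 2.306519.
Therefore gamma(0) = 2.3065 (to 4 decimal places).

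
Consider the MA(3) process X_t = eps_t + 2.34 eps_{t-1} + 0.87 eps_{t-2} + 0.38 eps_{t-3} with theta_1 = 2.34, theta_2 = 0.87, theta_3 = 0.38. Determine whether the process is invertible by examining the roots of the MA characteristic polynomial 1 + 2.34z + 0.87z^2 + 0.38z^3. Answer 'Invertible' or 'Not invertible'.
\text{Not invertible}

The MA(q) characteristic polynomial is P(z) = 1 + 2.34z + 0.87z^2 + 0.38z^3.
Invertibility requires all roots to lie outside the unit circle, i.e. |z| > 1 for every root.
Degree 3: look for a simple real root z0 first, then factor out (1 - z/z0) and solve the remaining quadratic.
Testing z0 = -0.5: P(-0.5) = 1 + (2.34)(-0.5) + (0.87)(-0.5)^2 + (0.38)(-0.5)^3
  = 1 + (-1.17) + (0.2175) + (-0.0475) = 0.  So z_0 = -0.5 is a root, |z_0| = 0.5.
Divide out the factor (1 + 2 z) = (1 - z/z0) (since 1/z0 = -2):
  P(z) = (1 + 2 z)(1 + (0.34) z + (0.19) z^2)
  [check: z-coef 0.34 - (-2) = 2.34; z^2-coef 0.19 - (-2)(0.34) = 0.87; z^3-coef -(-2)(0.19) = 0.38.]
Remaining roots from the quadratic factor 1 + (0.34) z + (0.19) z^2:
  Set 1 + (0.34) z + (0.19) z^2 = 0, i.e. a z^2 + b z + c = 0 with a = 0.19, b = 0.34, c = 1.
  Discriminant D = b^2 - 4ac = (0.34)^2 - 4*(0.19)*1 = 0.1156 - (0.76) = -0.6444.
  D < 0, so the roots are the complex-conjugate pair z = (-b +/- i sqrt(-D)) / (2a) = -0.8947 +/- 2.1125i.
  For a conjugate pair |z|^2 = z * conj(z) = (product of roots) = c/a = 1/(0.19) = 5.263158, so |z| = sqrt(5.263158) = 2.2942 for both roots.
Moduli of all roots: 0.5000, 2.2942, 2.2942.
All moduli strictly greater than 1? No.
Verdict: Not invertible.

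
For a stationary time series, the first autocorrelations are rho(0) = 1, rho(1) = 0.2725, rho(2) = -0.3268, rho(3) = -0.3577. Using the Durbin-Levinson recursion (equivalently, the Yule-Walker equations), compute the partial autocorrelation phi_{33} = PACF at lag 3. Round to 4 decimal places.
\phi_{33} = -0.1490

The PACF at lag k is phi_{kk}, the last component of the solution
to the Yule-Walker system G_k phi = r_k where
  (G_k)_{ij} = rho(|i - j|), (r_k)_i = rho(i), i,j = 1..k.
Equivalently, Durbin-Levinson gives phi_{kk} iteratively:
  phi_{11} = rho(1)
  phi_{kk} = [rho(k) - sum_{j=1..k-1} phi_{k-1,j} rho(k-j)]
            / [1 - sum_{j=1..k-1} phi_{k-1,j} rho(j)],
  phi_{k,j} = phi_{k-1,j} - phi_{kk} phi_{k-1,k-j},  j = 1..k-1.
Step k = 1:
  phi_11 = rho(1) = 0.2725.
Step k = 2:
  phi_22 = [rho(2) - phi_11 rho(1)] / [1 - phi_11 rho(1)] = [-0.3268 - (0.2725)(0.2725)] / [1 - (0.2725)(0.2725)]
         = -0.40105625 / 0.92574375 = -0.433226.
  Update: phi_21 = phi_11 - phi_22 phi_11 = 0.2725 - (-0.433226)(0.2725) = 0.390554.
Step k = 3:
  phi_33 = [rho(3) - phi_21 rho(2) - phi_22 rho(1)] / [1 - phi_21 rho(1) - phi_22 rho(2)]
    numerator   = -0.3577 - (0.390554)(-0.3268) - (-0.433226)(0.2725) = -0.11201284
    denominator = 1 - (0.390554)(0.2725) - (-0.433226)(-0.3268) = 0.75199576
  phi_33 = -0.11201284 / 0.75199576 = -0.149.
Therefore phi_{33} = -0.1490.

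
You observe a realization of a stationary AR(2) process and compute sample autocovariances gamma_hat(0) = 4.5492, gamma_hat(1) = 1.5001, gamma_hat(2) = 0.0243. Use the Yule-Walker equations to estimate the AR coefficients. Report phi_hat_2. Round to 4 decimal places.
\hat\phi_{2} = -0.1160

The Yule-Walker equations for an AR(p) process read, in matrix form,
  Gamma_p phi = r_p,   with   (Gamma_p)_{ij} = gamma(|i - j|),
                       (r_p)_i = gamma(i),   i,j = 1..p.
Substitute the sample gammas (Toeplitz matrix and right-hand side of size 2):
  Gamma_p = [[4.5492, 1.5001], [1.5001, 4.5492]]
  r_p     = [1.5001, 0.0243]
Written out:
  4.5492 phi_1 + 1.5001 phi_2 = 1.5001
  1.5001 phi_1 + 4.5492 phi_2 = 0.0243
Solve by Cramer's rule:
  det = gamma(0)^2 - gamma(1)^2 = (4.5492)^2 - (1.5001)^2 = 20.69522064 - 2.25030001 = 18.44492063
  phi_hat_1 = [gamma(1) gamma(0) - gamma(1) gamma(2)] / det = [(1.5001)(4.5492) - (1.5001)(0.0243)] / 18.44492063 = 6.78780249 / 18.44492063 = 0.368
  phi_hat_2 = [gamma(0) gamma(2) - gamma(1)^2] / det = [(4.5492)(0.0243) - (1.5001)^2] / 18.44492063 = -2.13975445 / 18.44492063 = -0.116
So phi_hat = [0.3680, -0.1160].
Therefore phi_hat_2 = -0.1160.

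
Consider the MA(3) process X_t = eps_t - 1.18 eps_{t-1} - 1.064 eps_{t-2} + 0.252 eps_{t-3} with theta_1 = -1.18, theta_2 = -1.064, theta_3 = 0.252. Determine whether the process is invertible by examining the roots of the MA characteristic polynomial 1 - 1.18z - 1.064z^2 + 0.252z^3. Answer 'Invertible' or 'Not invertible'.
\text{Not invertible}

The MA(q) characteristic polynomial is P(z) = 1 - 1.18z - 1.064z^2 + 0.252z^3.
Invertibility requires all roots to lie outside the unit circle, i.e. |z| > 1 for every root.
Degree 3: look for a simple real root z0 first, then factor out (1 - z/z0) and solve the remaining quadratic.
Testing z0 = 5: P(5) = 1 + (-1.18)(5) + (-1.064)(5)^2 + (0.252)(5)^3
  = 1 + (-5.9) + (-26.6) + (31.5) = 0.  So z_0 = 5 is a root, |z_0| = 5.
Divide out the factor (1 - 0.2 z) = (1 - z/z0) (since 1/z0 = 0.2):
  P(z) = (1 - 0.2 z)(1 + (-0.98) z + (-1.26) z^2)
  [check: z-coef -0.98 - (0.2) = -1.18; z^2-coef -1.26 - (0.2)(-0.98) = -1.064; z^3-coef -(0.2)(-1.26) = 0.252.]
Remaining roots from the quadratic factor 1 + (-0.98) z + (-1.26) z^2:
  Set 1 + (-0.98) z + (-1.26) z^2 = 0, i.e. a z^2 + b z + c = 0 with a = -1.26, b = -0.98, c = 1.
  Discriminant D = b^2 - 4ac = (-0.98)^2 - 4*(-1.26)*1 = 0.9604 - (-5.04) = 6.0004.
  D >= 0, so the roots are real: z = (-b +/- sqrt(D)) / (2a) = (0.98 +/- 2.449571) / (-2.52).
    z_1 = (0.98 + 2.449571) / (-2.52) = -1.3609,   |z_1| = 1.3609.
    z_2 = (0.98 - 2.449571) / (-2.52) = 0.5832,   |z_2| = 0.5832.
Moduli of all roots: 5.0000, 1.3609, 0.5832.
All moduli strictly greater than 1? No.
Verdict: Not invertible.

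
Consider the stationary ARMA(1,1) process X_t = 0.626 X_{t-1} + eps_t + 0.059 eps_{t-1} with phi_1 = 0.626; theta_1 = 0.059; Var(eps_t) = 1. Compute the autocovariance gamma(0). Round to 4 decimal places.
\gamma(0) = 1.7716

Multiply the model equation by X_{t-k} and take expectations. With theta_0 = psi_0 = 1 and psi_j the MA(infinity) weights, this gives
  gamma(k) - sum_i phi_i gamma(k-i) = c_k,
  c_k = sigma^2 * sum_{j=k..q} theta_j psi_{j-k}   (c_k = 0 for k > q),
using gamma(-m) = gamma(m).
psi-weights needed (psi_j = theta_j + sum_i phi_i psi_{j-i}):
  psi_1 = theta_1 + phi_1 = 0.059 + (0.626) = 0.685
Right-hand sides:
  c_0 = sigma^2 (1 + theta_1 psi_1) = 1 * (1 + (0.059)(0.685)) = 1 * 1.040415 = 1.040415
  c_1 = sigma^2 theta_1 = 1 * (0.059) = 0.059
  c_2 = 0
Equations for k = 0 and k = 1 (AR order 1):
  gamma(0) = phi_1 gamma(1) + c_0
  gamma(1) = phi_1 gamma(0) + c_1
Substituting the second into the first: gamma(0) (1 - phi_1^2) = c_0 + phi_1 c_1, so
  gamma(0) = (c_0 + phi_1 c_1) / (1 - phi_1^2) = (1.040415 + (0.626)(0.059)) / (1 - (0.626)^2) = 1.077349 / 0.608124 = 1.771594.
Therefore gamma(0) = 1.7716 (to 4 decimal places).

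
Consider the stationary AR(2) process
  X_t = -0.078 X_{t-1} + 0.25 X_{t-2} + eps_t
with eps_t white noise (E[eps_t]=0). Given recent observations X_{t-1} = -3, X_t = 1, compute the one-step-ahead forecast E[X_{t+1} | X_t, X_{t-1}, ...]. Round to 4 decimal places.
E[X_{t+1} \mid \mathcal F_t] = -0.8280

For an AR(p) model X_t = c + sum_i phi_i X_{t-i} + eps_t, the
one-step-ahead conditional mean is
  E[X_{t+1} | X_t, ...] = c + sum_i phi_i X_{t+1-i}.
Substitute known values:
  E[X_{t+1} | ...] = (-0.078) * (1) + (0.25) * (-3)
                   = -0.8280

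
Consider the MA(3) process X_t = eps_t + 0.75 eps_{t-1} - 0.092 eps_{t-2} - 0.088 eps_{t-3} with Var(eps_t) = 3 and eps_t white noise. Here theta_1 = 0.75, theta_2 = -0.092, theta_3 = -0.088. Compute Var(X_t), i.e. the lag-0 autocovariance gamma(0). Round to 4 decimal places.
\gamma(0) = 4.7361

For an MA(q) process X_t = eps_t + sum_i theta_i eps_{t-i} with
Var(eps_t) = sigma^2, the variance is
  gamma(0) = sigma^2 * (1 + sum_i theta_i^2).
  sum_i theta_i^2 = (0.75)^2 + (-0.092)^2 + (-0.088)^2 = 0.5625 + 0.008464 + 0.007744 = 0.578708.
  gamma(0) = 3 * (1 + 0.578708) = 3 * 1.578708 = 4.736124, which rounds to 4.7361.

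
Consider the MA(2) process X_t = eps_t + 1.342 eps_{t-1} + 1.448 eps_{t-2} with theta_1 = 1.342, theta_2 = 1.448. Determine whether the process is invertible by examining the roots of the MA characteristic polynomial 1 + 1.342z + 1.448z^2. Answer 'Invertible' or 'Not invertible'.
\text{Not invertible}

The MA(q) characteristic polynomial is P(z) = 1 + 1.342z + 1.448z^2.
Invertibility requires all roots to lie outside the unit circle, i.e. |z| > 1 for every root.
Set 1 + (1.342) z + (1.448) z^2 = 0, i.e. a z^2 + b z + c = 0 with a = 1.448, b = 1.342, c = 1.
Discriminant D = b^2 - 4ac = (1.342)^2 - 4*(1.448)*1 = 1.800964 - (5.792) = -3.991036.
D < 0, so the roots are the complex-conjugate pair z = (-b +/- i sqrt(-D)) / (2a) = -0.4634 +/- 0.6898i.
For a conjugate pair |z|^2 = z * conj(z) = (product of roots) = c/a = 1/(1.448) = 0.690608, so |z| = sqrt(0.690608) = 0.831 for both roots.
Moduli of all roots: 0.8310, 0.8310.
All moduli strictly greater than 1? No.
Verdict: Not invertible.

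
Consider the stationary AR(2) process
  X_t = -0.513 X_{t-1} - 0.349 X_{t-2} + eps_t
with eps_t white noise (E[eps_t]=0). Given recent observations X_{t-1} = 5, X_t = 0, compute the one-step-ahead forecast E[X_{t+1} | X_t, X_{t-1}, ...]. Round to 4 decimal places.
E[X_{t+1} \mid \mathcal F_t] = -1.7450

For an AR(p) model X_t = c + sum_i phi_i X_{t-i} + eps_t, the
one-step-ahead conditional mean is
  E[X_{t+1} | X_t, ...] = c + sum_i phi_i X_{t+1-i}.
Substitute known values:
  E[X_{t+1} | ...] = (-0.513) * (0) + (-0.349) * (5)
                   = -1.7450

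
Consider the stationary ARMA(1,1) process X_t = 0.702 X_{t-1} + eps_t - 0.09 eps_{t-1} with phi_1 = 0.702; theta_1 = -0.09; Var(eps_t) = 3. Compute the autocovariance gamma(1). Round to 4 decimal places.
\gamma(1) = 3.3912

Multiply the model equation by X_{t-k} and take expectations. With theta_0 = psi_0 = 1 and psi_j the MA(infinity) weights, this gives
  gamma(k) - sum_i phi_i gamma(k-i) = c_k,
  c_k = sigma^2 * sum_{j=k..q} theta_j psi_{j-k}   (c_k = 0 for k > q),
using gamma(-m) = gamma(m).
psi-weights needed (psi_j = theta_j + sum_i phi_i psi_{j-i}):
  psi_1 = theta_1 + phi_1 = -0.09 + (0.702) = 0.612
Right-hand sides:
  c_0 = sigma^2 (1 + theta_1 psi_1) = 3 * (1 + (-0.09)(0.612)) = 3 * 0.94492 = 2.83476
  c_1 = sigma^2 theta_1 = 3 * (-0.09) = -0.27
  c_2 = 0
Equations for k = 0 and k = 1 (AR order 1):
  gamma(0) = phi_1 gamma(1) + c_0
  gamma(1) = phi_1 gamma(0) + c_1
Substituting the second into the first: gamma(0) (1 - phi_1^2) = c_0 + phi_1 c_1, so
  gamma(0) = (c_0 + phi_1 c_1) / (1 - phi_1^2) = (2.83476 + (0.702)(-0.27)) / (1 - (0.702)^2) = 2.64522 / 0.507196 = 5.21538.
  gamma(1) = phi_1 gamma(0) + c_1 = (0.702)(5.21538) + (-0.27) = 3.391197.
Therefore gamma(1) = 3.3912 (to 4 decimal places).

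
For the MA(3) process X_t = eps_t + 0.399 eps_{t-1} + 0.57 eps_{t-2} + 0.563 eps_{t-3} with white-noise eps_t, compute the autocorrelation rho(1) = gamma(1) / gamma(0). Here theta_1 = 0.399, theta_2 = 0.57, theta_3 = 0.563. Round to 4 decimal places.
\rho(1) = 0.5260

For an MA(q) process with theta_0 = 1, the autocovariance is
  gamma(k) = sigma^2 * sum_{i=0..q-k} theta_i * theta_{i+k},
and rho(k) = gamma(k) / gamma(0). Sigma^2 cancels.
  numerator   = (1)*(0.399) + (0.399)*(0.57) + (0.57)*(0.563) = 0.94734.
  denominator = (1)^2 + (0.399)^2 + (0.57)^2 + (0.563)^2 = 1.80107.
  rho(1) = 0.94734 / 1.80107 = 0.5260.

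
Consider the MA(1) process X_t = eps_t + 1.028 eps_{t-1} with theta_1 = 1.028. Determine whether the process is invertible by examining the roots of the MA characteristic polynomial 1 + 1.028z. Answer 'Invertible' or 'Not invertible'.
\text{Not invertible}

The MA(q) characteristic polynomial is P(z) = 1 + 1.028z.
Invertibility requires all roots to lie outside the unit circle, i.e. |z| > 1 for every root.
This is linear in z: 1 + (1.028) z = 0  =>  z = -1/(1.028) = -0.972763,  |z| = 0.972763.
Moduli of all roots: 0.9728.
All moduli strictly greater than 1? No.
Verdict: Not invertible.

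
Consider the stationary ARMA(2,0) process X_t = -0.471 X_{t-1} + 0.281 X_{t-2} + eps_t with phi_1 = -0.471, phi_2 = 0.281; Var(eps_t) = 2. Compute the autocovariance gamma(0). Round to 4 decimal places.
\gamma(0) = 3.8037

Multiply the model equation by X_{t-k} and take expectations. With theta_0 = psi_0 = 1 and psi_j the MA(infinity) weights, this gives
  gamma(k) - sum_i phi_i gamma(k-i) = c_k,
  c_k = sigma^2 * sum_{j=k..q} theta_j psi_{j-k}   (c_k = 0 for k > q),
using gamma(-m) = gamma(m).
Pure AR (q = 0): c_0 = sigma^2 = 2, c_k = 0 for k >= 1.
Equations for k = 0, 1, 2 (AR order 2, c_2 = 0):
  (E0) gamma(0) = phi_1 gamma(1) + phi_2 gamma(2) + c_0
  (E1) gamma(1) = phi_1 gamma(0) + phi_2 gamma(1) + c_1
  (E2) gamma(2) = phi_1 gamma(1) + phi_2 gamma(0)
From (E1): gamma(1) = A gamma(0) + B with
  A = phi_1 / (1 - phi_2) = -0.471 / 0.719 = -0.655076,   B = c_1 / (1 - phi_2) = 0 / 0.719 = 0.
Insert (E2) into (E0): gamma(0) (1 - phi_2^2) = phi_1 (1 + phi_2) gamma(1) + c_0.
  phi_1 (1 + phi_2) = (-0.471)(1.281) = -0.603351,   1 - phi_2^2 = 0.921039.
Replace gamma(1) by A gamma(0) + B and collect gamma(0):
  gamma(0) [0.921039 - (-0.603351)(-0.655076)] = c_0 = 2
  gamma(0) * 0.525798 = 2
  gamma(0) = 2 / 0.525798 = 3.803743.
Therefore gamma(0) = 3.8037 (to 4 decimal places).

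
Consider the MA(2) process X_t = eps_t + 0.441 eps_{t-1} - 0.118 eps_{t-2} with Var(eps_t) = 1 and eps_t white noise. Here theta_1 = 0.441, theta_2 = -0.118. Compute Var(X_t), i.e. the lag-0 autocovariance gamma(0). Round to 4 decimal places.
\gamma(0) = 1.2084

For an MA(q) process X_t = eps_t + sum_i theta_i eps_{t-i} with
Var(eps_t) = sigma^2, the variance is
  gamma(0) = sigma^2 * (1 + sum_i theta_i^2).
  sum_i theta_i^2 = (0.441)^2 + (-0.118)^2 = 0.194481 + 0.013924 = 0.208405.
  gamma(0) = 1 * (1 + 0.208405) = 1 * 1.208405 = 1.208405, which rounds to 1.2084.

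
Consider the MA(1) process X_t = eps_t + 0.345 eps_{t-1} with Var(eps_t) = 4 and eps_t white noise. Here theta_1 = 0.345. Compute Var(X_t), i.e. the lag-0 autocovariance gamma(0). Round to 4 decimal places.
\gamma(0) = 4.4761

For an MA(q) process X_t = eps_t + sum_i theta_i eps_{t-i} with
Var(eps_t) = sigma^2, the variance is
  gamma(0) = sigma^2 * (1 + sum_i theta_i^2).
  sum_i theta_i^2 = (0.345)^2 = 0.119025.
  gamma(0) = 4 * (1 + 0.119025) = 4 * 1.119025 = 4.4761.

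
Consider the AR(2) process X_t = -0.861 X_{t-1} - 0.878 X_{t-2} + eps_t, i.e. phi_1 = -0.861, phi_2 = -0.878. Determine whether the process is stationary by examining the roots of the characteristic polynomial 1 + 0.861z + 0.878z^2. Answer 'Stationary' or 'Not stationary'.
\text{Stationary}

The AR(p) characteristic polynomial is P(z) = 1 + 0.861z + 0.878z^2.
Stationarity requires all roots to lie outside the unit circle, i.e. |z| > 1 for every root.
Set 1 + (0.861) z + (0.878) z^2 = 0, i.e. a z^2 + b z + c = 0 with a = 0.878, b = 0.861, c = 1.
Discriminant D = b^2 - 4ac = (0.861)^2 - 4*(0.878)*1 = 0.741321 - (3.512) = -2.770679.
D < 0, so the roots are the complex-conjugate pair z = (-b +/- i sqrt(-D)) / (2a) = -0.4903 +/- 0.9479i.
For a conjugate pair |z|^2 = z * conj(z) = (product of roots) = c/a = 1/(0.878) = 1.138952, so |z| = sqrt(1.138952) = 1.0672 for both roots.
Moduli of all roots: 1.0672, 1.0672.
All moduli strictly greater than 1? Yes.
Verdict: Stationary.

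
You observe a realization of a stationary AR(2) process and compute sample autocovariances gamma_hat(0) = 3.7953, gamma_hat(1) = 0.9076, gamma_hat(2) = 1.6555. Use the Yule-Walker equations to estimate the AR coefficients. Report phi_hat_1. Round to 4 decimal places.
\hat\phi_{1} = 0.1430

The Yule-Walker equations for an AR(p) process read, in matrix form,
  Gamma_p phi = r_p,   with   (Gamma_p)_{ij} = gamma(|i - j|),
                       (r_p)_i = gamma(i),   i,j = 1..p.
Substitute the sample gammas (Toeplitz matrix and right-hand side of size 2):
  Gamma_p = [[3.7953, 0.9076], [0.9076, 3.7953]]
  r_p     = [0.9076, 1.6555]
Written out:
  3.7953 phi_1 + 0.9076 phi_2 = 0.9076
  0.9076 phi_1 + 3.7953 phi_2 = 1.6555
Solve by Cramer's rule:
  det = gamma(0)^2 - gamma(1)^2 = (3.7953)^2 - (0.9076)^2 = 14.40430209 - 0.82373776 = 13.58056433
  phi_hat_1 = [gamma(1) gamma(0) - gamma(1) gamma(2)] / det = [(0.9076)(3.7953) - (0.9076)(1.6555)] / 13.58056433 = 1.94208248 / 13.58056433 = 0.143
  phi_hat_2 = [gamma(0) gamma(2) - gamma(1)^2] / det = [(3.7953)(1.6555) - (0.9076)^2] / 13.58056433 = 5.45938139 / 13.58056433 = 0.402
So phi_hat = [0.1430, 0.4020].
Therefore phi_hat_1 = 0.1430.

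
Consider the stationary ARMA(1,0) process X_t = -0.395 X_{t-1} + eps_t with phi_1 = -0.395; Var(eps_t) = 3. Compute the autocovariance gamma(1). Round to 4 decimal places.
\gamma(1) = -1.4041

Multiply the model equation by X_{t-k} and take expectations. With theta_0 = psi_0 = 1 and psi_j the MA(infinity) weights, this gives
  gamma(k) - sum_i phi_i gamma(k-i) = c_k,
  c_k = sigma^2 * sum_{j=k..q} theta_j psi_{j-k}   (c_k = 0 for k > q),
using gamma(-m) = gamma(m).
Pure AR (q = 0): c_0 = sigma^2 = 3, c_k = 0 for k >= 1.
Equations for k = 0 and k = 1 (AR order 1):
  gamma(0) = phi_1 gamma(1) + c_0
  gamma(1) = phi_1 gamma(0) + c_1
Substituting the second into the first: gamma(0) (1 - phi_1^2) = c_0 + phi_1 c_1, so
  gamma(0) = c_0 / (1 - phi_1^2) = 3 / (1 - (-0.395)^2) = 3 / 0.843975 = 3.554608.
  gamma(1) = phi_1 gamma(0) = (-0.395)(3.554608) = -1.40407.
Therefore gamma(1) = -1.4041 (to 4 decimal places).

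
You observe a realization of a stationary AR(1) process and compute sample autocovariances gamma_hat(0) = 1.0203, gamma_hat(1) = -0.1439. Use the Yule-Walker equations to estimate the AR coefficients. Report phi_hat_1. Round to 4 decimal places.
\hat\phi_{1} = -0.1410

The Yule-Walker equations for an AR(p) process read, in matrix form,
  Gamma_p phi = r_p,   with   (Gamma_p)_{ij} = gamma(|i - j|),
                       (r_p)_i = gamma(i),   i,j = 1..p.
Substitute the sample gammas (Toeplitz matrix and right-hand side of size 1):
  Gamma_p = [[1.0203]]
  r_p     = [-0.1439]
With p = 1 this is the single equation gamma(0) phi_1 = gamma(1):
  phi_hat_1 = gamma(1) / gamma(0) = -0.1439 / 1.0203 = -0.1410.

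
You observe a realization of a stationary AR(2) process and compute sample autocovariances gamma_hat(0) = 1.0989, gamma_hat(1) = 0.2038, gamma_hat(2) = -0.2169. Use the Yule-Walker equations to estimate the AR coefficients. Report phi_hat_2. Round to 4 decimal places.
\hat\phi_{2} = -0.2400

The Yule-Walker equations for an AR(p) process read, in matrix form,
  Gamma_p phi = r_p,   with   (Gamma_p)_{ij} = gamma(|i - j|),
                       (r_p)_i = gamma(i),   i,j = 1..p.
Substitute the sample gammas (Toeplitz matrix and right-hand side of size 2):
  Gamma_p = [[1.0989, 0.2038], [0.2038, 1.0989]]
  r_p     = [0.2038, -0.2169]
Written out:
  1.0989 phi_1 + 0.2038 phi_2 = 0.2038
  0.2038 phi_1 + 1.0989 phi_2 = -0.2169
Solve by Cramer's rule:
  det = gamma(0)^2 - gamma(1)^2 = (1.0989)^2 - (0.2038)^2 = 1.20758121 - 0.04153444 = 1.16604677
  phi_hat_1 = [gamma(1) gamma(0) - gamma(1) gamma(2)] / det = [(0.2038)(1.0989) - (0.2038)(-0.2169)] / 1.16604677 = 0.26816004 / 1.16604677 = 0.23
  phi_hat_2 = [gamma(0) gamma(2) - gamma(1)^2] / det = [(1.0989)(-0.2169) - (0.2038)^2] / 1.16604677 = -0.27988585 / 1.16604677 = -0.24
So phi_hat = [0.2300, -0.2400].
Therefore phi_hat_2 = -0.2400.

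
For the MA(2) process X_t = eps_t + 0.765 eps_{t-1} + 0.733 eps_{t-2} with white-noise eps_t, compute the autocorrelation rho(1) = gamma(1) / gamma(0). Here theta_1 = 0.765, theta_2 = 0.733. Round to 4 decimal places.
\rho(1) = 0.6246

For an MA(q) process with theta_0 = 1, the autocovariance is
  gamma(k) = sigma^2 * sum_{i=0..q-k} theta_i * theta_{i+k},
and rho(k) = gamma(k) / gamma(0). Sigma^2 cancels.
  numerator   = (1)*(0.765) + (0.765)*(0.733) = 1.325745.
  denominator = (1)^2 + (0.765)^2 + (0.733)^2 = 2.122514.
  rho(1) = 1.325745 / 2.122514 = 0.6246.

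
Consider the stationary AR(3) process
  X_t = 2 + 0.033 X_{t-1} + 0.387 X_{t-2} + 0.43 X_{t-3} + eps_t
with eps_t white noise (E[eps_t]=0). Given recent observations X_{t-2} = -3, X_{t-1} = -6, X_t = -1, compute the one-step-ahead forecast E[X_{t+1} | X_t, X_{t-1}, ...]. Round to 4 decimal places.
E[X_{t+1} \mid \mathcal F_t] = -1.6450

For an AR(p) model X_t = c + sum_i phi_i X_{t-i} + eps_t, the
one-step-ahead conditional mean is
  E[X_{t+1} | X_t, ...] = c + sum_i phi_i X_{t+1-i}.
Substitute known values:
  E[X_{t+1} | ...] = 2 + (0.033) * (-1) + (0.387) * (-6) + (0.43) * (-3)
                   = -1.6450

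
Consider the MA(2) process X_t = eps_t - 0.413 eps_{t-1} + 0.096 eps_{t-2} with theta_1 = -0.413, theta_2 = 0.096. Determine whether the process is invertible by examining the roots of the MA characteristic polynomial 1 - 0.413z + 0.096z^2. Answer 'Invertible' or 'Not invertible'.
\text{Invertible}

The MA(q) characteristic polynomial is P(z) = 1 - 0.413z + 0.096z^2.
Invertibility requires all roots to lie outside the unit circle, i.e. |z| > 1 for every root.
Set 1 + (-0.413) z + (0.096) z^2 = 0, i.e. a z^2 + b z + c = 0 with a = 0.096, b = -0.413, c = 1.
Discriminant D = b^2 - 4ac = (-0.413)^2 - 4*(0.096)*1 = 0.170569 - (0.384) = -0.213431.
D < 0, so the roots are the complex-conjugate pair z = (-b +/- i sqrt(-D)) / (2a) = 2.151 +/- 2.4062i.
For a conjugate pair |z|^2 = z * conj(z) = (product of roots) = c/a = 1/(0.096) = 10.416667, so |z| = sqrt(10.416667) = 3.2275 for both roots.
Moduli of all roots: 3.2275, 3.2275.
All moduli strictly greater than 1? Yes.
Verdict: Invertible.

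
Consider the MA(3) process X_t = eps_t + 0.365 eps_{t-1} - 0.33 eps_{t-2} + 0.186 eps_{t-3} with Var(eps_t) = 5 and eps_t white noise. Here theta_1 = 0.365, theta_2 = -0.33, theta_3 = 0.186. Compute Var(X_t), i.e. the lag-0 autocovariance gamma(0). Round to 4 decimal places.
\gamma(0) = 6.3836

For an MA(q) process X_t = eps_t + sum_i theta_i eps_{t-i} with
Var(eps_t) = sigma^2, the variance is
  gamma(0) = sigma^2 * (1 + sum_i theta_i^2).
  sum_i theta_i^2 = (0.365)^2 + (-0.33)^2 + (0.186)^2 = 0.133225 + 0.1089 + 0.034596 = 0.276721.
  gamma(0) = 5 * (1 + 0.276721) = 5 * 1.276721 = 6.383605, which rounds to 6.3836.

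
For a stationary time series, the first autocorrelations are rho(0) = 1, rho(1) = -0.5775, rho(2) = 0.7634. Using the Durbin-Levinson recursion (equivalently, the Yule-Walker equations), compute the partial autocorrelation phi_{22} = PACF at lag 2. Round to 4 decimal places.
\phi_{22} = 0.6450

The PACF at lag k is phi_{kk}, the last component of the solution
to the Yule-Walker system G_k phi = r_k where
  (G_k)_{ij} = rho(|i - j|), (r_k)_i = rho(i), i,j = 1..k.
Equivalently, Durbin-Levinson gives phi_{kk} iteratively:
  phi_{11} = rho(1)
  phi_{kk} = [rho(k) - sum_{j=1..k-1} phi_{k-1,j} rho(k-j)]
            / [1 - sum_{j=1..k-1} phi_{k-1,j} rho(j)],
  phi_{k,j} = phi_{k-1,j} - phi_{kk} phi_{k-1,k-j},  j = 1..k-1.
Step k = 1:
  phi_11 = rho(1) = -0.5775.
Step k = 2:
  phi_22 = [rho(2) - phi_11 rho(1)] / [1 - phi_11 rho(1)] = [0.7634 - (-0.5775)(-0.5775)] / [1 - (-0.5775)(-0.5775)]
         = 0.42989375 / 0.66649375 = 0.645.
Therefore phi_{22} = 0.6450.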